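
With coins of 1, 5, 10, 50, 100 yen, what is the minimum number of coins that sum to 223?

7

Use the largest denomination that fits, subtract, and repeat.
223 − 2×100→23 − 2×10→3 − 3×1→0
Total coins = 2 + 2 + 3 = 7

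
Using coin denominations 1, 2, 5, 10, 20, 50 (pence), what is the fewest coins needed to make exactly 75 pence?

3

75 − 1×50→25 − 1×20→5 − 1×5→0
Total coins = 1 + 1 + 1 = 3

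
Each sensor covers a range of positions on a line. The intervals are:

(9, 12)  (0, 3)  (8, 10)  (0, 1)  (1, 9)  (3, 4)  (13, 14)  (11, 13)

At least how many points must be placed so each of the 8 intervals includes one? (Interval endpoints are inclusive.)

By right end: [0,1]  [0,3]  [3,4]  [1,9]  [8,10]  [9,12]  [11,13]  [13,14]
[0,1] uncovered → point at 1; [3,4] uncovered → point at 4; [8,10] uncovered → point at 10; [11,13] uncovered → point at 13.
Points: 1, 4, 10, 13 (4 total).

4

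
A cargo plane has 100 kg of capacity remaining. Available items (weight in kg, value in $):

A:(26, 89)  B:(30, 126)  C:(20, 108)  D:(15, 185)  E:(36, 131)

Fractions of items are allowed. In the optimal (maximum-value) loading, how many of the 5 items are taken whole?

Greedy by value/weight ratio, highest first.
Order: D (185/15=12.33) > C (108/20=5.40) > B (126/30=4.20) > E (131/36=3.64) > A (89/26=3.42)
Fill: take D (15 @ 185) → take C (20 @ 108) → take B (30 @ 126) → take 35/36 of E → 127.36; 100/100 used.
3 item(s) taken whole; one partial (take 35/36 of E).

3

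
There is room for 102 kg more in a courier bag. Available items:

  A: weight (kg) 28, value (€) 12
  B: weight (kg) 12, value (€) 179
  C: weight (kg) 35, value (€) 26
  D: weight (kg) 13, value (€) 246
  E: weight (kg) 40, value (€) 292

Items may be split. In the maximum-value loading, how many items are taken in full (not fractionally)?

4

Greedy by value/weight ratio, highest first.
Order: D (246/13=18.92) > B (179/12=14.92) > E (292/40=7.30) > C (26/35=0.74) > A (12/28=0.43)
Fill: take D (13 @ 246) → take B (12 @ 179) → take E (40 @ 292) → take C (35 @ 26) → take 2/28 of A → 0.86; 102/102 used.
4 item(s) taken whole; one partial (take 2/28 of A).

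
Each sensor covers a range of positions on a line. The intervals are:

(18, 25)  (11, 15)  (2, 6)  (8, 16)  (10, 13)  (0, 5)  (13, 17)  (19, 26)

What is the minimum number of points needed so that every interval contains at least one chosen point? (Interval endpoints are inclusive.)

3

Sorted: [0,5] [2,6] [10,13] [11,15] [8,16] [13,17] [18,25] [19,26]
{[0,5],[2,6]} hit by 5; {[10,13],[11,15],[8,16],[13,17]} hit by 13; {[18,25],[19,26]} hit by 25.
Points: 5, 13, 25 (3 total).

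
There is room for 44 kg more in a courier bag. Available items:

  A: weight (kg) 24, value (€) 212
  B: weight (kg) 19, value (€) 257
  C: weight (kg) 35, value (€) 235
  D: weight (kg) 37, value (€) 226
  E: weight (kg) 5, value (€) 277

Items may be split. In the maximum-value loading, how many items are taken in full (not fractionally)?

2

Greedy by value/weight ratio, highest first.
Order: E (277/5=55.40) > B (257/19=13.53) > A (212/24=8.83) > C (235/35=6.71) > D (226/37=6.11)
Fill: take E (5 @ 277) → take B (19 @ 257) → take 20/24 of A → 176.67; 44/44 used.
2 item(s) taken whole; one partial (take 20/24 of A).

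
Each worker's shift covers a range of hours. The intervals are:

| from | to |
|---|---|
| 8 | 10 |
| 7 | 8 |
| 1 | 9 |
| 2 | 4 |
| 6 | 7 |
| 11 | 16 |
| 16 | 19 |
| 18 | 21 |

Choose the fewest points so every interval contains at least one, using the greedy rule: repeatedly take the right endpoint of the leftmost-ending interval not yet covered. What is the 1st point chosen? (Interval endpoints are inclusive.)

4

Sorted: [2,4] [6,7] [7,8] [1,9] [8,10] [11,16] [16,19] [18,21]
{[2,4]} hit by 4; {[6,7],[7,8],[1,9]} hit by 7; {[8,10]} hit by 10; {[11,16],[16,19]} hit by 16; {[18,21]} hit by 21.
Points: 4, 7, 10, 16, 21 (5 total).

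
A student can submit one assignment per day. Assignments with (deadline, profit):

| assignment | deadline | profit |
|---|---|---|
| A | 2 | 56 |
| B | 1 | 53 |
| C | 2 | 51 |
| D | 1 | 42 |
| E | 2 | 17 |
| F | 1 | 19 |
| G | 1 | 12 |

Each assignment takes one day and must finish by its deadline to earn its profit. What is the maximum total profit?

Take jobs in profit order; each goes to the latest open slot no later than its deadline.
Profit order: A=56 B=53 C=51 D=42 F=19 E=17 G=12
Assign: A→slot 2, B→slot 1, C skipped, D skipped, F skipped, E skipped, G skipped.
Slots: [1:B] [2:A]
Profit = 53 + 56 = 109

109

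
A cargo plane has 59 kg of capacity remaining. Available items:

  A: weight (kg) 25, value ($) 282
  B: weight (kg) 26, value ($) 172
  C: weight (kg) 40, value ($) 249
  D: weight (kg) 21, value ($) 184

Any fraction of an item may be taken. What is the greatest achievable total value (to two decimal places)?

552.00

Greedy by value/weight ratio, highest first.
Order: A (282/25=11.28) > D (184/21=8.76) > B (172/26=6.62) > C (249/40=6.22)
Fill: take A (25 @ 282) → take D (21 @ 184) → take 13/26 of B → 86.00; 59/59 used.
Total value = 552.00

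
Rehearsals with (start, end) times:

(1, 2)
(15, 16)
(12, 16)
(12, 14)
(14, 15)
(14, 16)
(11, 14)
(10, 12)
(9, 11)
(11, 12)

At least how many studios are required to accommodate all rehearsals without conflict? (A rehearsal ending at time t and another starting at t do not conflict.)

The answer is the maximum number of intervals overlapping at any instant.
starts: [1, 9, 10, 11, 11, 12, 12, 14, 14, 15]
ends:   [2, 11, 12, 12, 14, 14, 15, 16, 16, 16]
s1→1 e2→0 s9→1 s10→2 e11→1 s11→2 s11→3  — peak 3.

3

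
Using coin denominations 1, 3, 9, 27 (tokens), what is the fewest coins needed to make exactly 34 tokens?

Use the largest denomination that fits, subtract, and repeat.
34 = 1×27 + 2×3 + 1×1
Total coins = 1 + 2 + 1 = 4

4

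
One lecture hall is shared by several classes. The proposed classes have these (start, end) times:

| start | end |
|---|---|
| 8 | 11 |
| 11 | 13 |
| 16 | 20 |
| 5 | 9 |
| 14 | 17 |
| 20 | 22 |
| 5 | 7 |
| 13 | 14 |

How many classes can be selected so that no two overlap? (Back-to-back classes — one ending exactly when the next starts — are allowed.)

6

Greedy by earliest finish: after sorting by end time, pick each interval compatible with the last pick.
By end time: (5,7), (5,9), (8,11), (11,13), (13,14), (14,17), (16,20), (20,22).
Pick (5,7); next start ≥ 7 → (8,11); next start ≥ 11 → (11,13); next start ≥ 13 → (13,14); next start ≥ 14 → (14,17); next start ≥ 17 → (20,22).
Selected 6 classes.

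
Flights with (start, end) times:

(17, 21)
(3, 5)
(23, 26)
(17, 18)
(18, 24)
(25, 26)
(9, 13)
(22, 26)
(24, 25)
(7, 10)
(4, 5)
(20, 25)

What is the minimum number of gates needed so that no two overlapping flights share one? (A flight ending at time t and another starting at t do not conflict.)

Count concurrent intervals with a sweep; the peak is the room count.
starts: [3, 4, 7, 9, 17, 17, 18, 20, 22, 23, 24, 25]
ends:   [5, 5, 10, 13, 18, 21, 24, 25, 25, 26, 26, 26]
s3→1 s4→2 e5→1 e5→0 s7→1 s9→2 e10→1 e13→0 s17→1 s17→2 e18→1 s18→2 s20→3 e21→2 s22→3 s23→4  — peak 4.

4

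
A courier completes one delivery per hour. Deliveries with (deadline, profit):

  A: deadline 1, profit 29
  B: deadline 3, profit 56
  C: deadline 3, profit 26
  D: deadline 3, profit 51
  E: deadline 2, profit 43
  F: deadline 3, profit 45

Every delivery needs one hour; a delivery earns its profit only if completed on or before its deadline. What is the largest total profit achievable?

152

Sort by profit descending; place each in the latest free slot ≤ its deadline.
By profit: B(d3,56), D(d3,51), F(d3,45), E(d2,43), A(d1,29), C(d3,26)
B→slot 3; D→slot 2; F→slot 1; E skipped; A skipped; C skipped.
Profit = 45 + 51 + 56 = 152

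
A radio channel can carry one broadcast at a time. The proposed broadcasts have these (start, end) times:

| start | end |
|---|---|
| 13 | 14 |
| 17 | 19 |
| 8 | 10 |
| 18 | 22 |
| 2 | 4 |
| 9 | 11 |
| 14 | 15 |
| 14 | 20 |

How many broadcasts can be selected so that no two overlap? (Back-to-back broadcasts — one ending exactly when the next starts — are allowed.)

By end time: (2,4), (8,10), (9,11), (13,14), (14,15), (17,19), (14,20), (18,22).
Pick (2,4); next start ≥ 4 → (8,10); next start ≥ 10 → (13,14); next start ≥ 14 → (14,15); next start ≥ 15 → (17,19).
Selected 5 broadcasts.

5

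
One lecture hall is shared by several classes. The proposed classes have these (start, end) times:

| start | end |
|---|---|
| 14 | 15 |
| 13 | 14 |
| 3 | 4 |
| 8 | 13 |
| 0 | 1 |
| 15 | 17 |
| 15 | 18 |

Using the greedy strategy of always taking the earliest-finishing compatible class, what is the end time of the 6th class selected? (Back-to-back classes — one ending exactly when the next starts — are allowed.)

17

Sorted by end: (0,1)  (3,4)  (8,13)  (13,14)  (14,15)  (15,17)  (15,18)
take (0,1); take (3,4); take (8,13); take (13,14); take (14,15); take (15,17).
Selected: (0,1) (3,4) (8,13) (13,14) (14,15) (15,17)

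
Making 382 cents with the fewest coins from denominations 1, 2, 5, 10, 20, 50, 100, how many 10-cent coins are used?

1

382 − 3×100→82 − 1×50→32 − 1×20→12 − 1×10→2 − 1×2→0
Count of 10: 1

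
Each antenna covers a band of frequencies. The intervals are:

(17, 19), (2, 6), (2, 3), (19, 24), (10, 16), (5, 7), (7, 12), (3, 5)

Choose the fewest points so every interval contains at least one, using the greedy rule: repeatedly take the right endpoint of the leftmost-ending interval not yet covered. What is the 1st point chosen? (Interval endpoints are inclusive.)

By right end: [2,3]  [3,5]  [2,6]  [5,7]  [7,12]  [10,16]  [17,19]  [19,24]
[2,3] uncovered → point at 3; [5,7] uncovered → point at 7; [10,16] uncovered → point at 16; [17,19] uncovered → point at 19.
Points: 3, 7, 16, 19 (4 total).

3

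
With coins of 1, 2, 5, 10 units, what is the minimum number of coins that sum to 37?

Use the largest denomination that fits, subtract, and repeat.
37 = 3×10 + 1×5 + 1×2
Total coins = 3 + 1 + 1 = 5

5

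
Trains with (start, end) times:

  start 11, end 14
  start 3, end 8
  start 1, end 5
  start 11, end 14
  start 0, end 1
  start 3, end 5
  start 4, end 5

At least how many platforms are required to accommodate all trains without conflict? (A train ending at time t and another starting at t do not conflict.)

4

Count concurrent intervals with a sweep; the peak is the room count.
starts: [0, 1, 3, 3, 4, 11, 11]
ends:   [1, 5, 5, 5, 8, 14, 14]
s0→1 e1→0 s1→1 s3→2 s3→3 s4→4  — peak 4.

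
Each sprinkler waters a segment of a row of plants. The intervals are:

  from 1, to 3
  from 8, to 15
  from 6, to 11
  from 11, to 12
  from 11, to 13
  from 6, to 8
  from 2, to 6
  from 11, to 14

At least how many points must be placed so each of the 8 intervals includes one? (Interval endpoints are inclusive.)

By right end: [1,3]  [2,6]  [6,8]  [6,11]  [11,12]  [11,13]  [11,14]  [8,15]
[1,3] uncovered → point at 3; [6,8] uncovered → point at 8; [11,12] uncovered → point at 12.
Points: 3, 8, 12 (3 total).

3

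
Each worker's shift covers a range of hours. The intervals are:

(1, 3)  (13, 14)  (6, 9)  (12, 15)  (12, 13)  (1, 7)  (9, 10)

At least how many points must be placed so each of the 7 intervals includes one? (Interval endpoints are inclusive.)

3

Process intervals by earliest right end; each time one isn't hit yet, stab at its right endpoint.
By right end: [1,3]  [1,7]  [6,9]  [9,10]  [12,13]  [13,14]  [12,15]
[1,3] uncovered → point at 3; [6,9] uncovered → point at 9; [12,13] uncovered → point at 13.
Points: 3, 9, 13 (3 total).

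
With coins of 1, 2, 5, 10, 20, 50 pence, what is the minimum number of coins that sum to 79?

5

Use the largest denomination that fits, subtract, and repeat.
79 = 1×50 + 1×20 + 1×5 + 2×2
Total coins = 1 + 1 + 1 + 2 = 5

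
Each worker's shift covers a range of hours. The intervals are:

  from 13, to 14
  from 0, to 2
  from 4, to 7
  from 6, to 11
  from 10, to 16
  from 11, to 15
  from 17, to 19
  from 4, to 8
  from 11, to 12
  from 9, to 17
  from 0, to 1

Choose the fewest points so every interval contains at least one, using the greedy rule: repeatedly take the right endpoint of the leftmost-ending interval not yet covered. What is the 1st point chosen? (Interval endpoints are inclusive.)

1

Sort by right endpoint; whenever an interval is uncovered, place a point at its right end.
Sorted: [0,1] [0,2] [4,7] [4,8] [6,11] [11,12] [13,14] [11,15] [10,16] [9,17] [17,19]
{[0,1],[0,2]} hit by 1; {[4,7],[4,8],[6,11]} hit by 7; {[11,12]} hit by 12; {[13,14],[11,15],[10,16],[9,17]} hit by 14; {[17,19]} hit by 19.
Points: 1, 7, 12, 14, 19 (5 total).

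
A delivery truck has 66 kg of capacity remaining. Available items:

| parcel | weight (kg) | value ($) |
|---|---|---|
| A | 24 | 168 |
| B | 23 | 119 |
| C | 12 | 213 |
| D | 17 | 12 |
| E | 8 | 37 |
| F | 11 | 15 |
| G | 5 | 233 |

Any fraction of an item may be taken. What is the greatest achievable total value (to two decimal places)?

Sort by value per unit weight and fill in that order.
Ratios (sorted): G 46.60, C 17.75, A 7.00, B 5.17, E 4.62, F 1.36, D 0.71
take G (5 @ 233); take C (12 @ 213); take A (24 @ 168); take B (23 @ 119); take 2/8 of E → 9.25. Capacity used 66/66.
Total value = 742.25

742.25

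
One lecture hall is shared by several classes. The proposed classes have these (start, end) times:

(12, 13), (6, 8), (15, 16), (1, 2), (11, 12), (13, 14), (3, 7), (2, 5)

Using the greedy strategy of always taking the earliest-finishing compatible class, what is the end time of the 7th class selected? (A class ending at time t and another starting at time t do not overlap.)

16

Greedy by earliest finish: after sorting by end time, pick each interval compatible with the last pick.
Sorted by end: (1,2)  (2,5)  (3,7)  (6,8)  (11,12)  (12,13)  (13,14)  (15,16)
take (1,2); take (2,5); skip (3,7); take (6,8); take (11,12); take (12,13); take (13,14); take (15,16).
Selected: (1,2) (2,5) (6,8) (11,12) (12,13) (13,14) (15,16)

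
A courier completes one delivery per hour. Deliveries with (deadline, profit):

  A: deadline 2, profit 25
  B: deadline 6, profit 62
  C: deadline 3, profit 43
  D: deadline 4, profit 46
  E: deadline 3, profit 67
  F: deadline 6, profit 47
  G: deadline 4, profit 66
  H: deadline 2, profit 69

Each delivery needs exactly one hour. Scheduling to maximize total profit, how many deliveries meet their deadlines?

6

By profit: H(d2,69), E(d3,67), G(d4,66), B(d6,62), F(d6,47), D(d4,46), C(d3,43), A(d2,25)
H→slot 2; E→slot 3; G→slot 4; B→slot 6; F→slot 5; D→slot 1; C skipped; A skipped.
6 of 8 scheduled.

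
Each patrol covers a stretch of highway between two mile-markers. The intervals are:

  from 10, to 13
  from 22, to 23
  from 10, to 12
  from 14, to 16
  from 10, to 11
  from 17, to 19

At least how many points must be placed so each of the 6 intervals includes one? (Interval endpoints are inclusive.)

Process intervals by earliest right end; each time one isn't hit yet, stab at its right endpoint.
By right end: [10,11]  [10,12]  [10,13]  [14,16]  [17,19]  [22,23]
[10,11] uncovered → point at 11; [14,16] uncovered → point at 16; [17,19] uncovered → point at 19; [22,23] uncovered → point at 23.
Points: 11, 16, 19, 23 (4 total).

4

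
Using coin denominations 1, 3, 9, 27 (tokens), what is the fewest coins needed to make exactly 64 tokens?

4

Use the largest denomination that fits, subtract, and repeat.
64 − 2×27→10 − 1×9→1 − 1×1→0
Total coins = 2 + 1 + 1 = 4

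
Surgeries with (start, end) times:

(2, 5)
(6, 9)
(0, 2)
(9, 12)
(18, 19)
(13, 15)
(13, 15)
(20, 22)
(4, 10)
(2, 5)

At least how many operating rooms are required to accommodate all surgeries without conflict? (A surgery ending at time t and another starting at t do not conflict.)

3

Events (time:±→running): 0:+→1 2:-→0 2:+→1 2:+→2 4:+→3 … peak 3.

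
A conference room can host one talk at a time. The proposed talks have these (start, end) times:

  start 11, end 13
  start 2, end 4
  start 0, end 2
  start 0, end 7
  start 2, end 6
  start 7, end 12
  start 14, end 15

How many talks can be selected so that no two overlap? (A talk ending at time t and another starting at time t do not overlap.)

Sorted by end: (0,2)  (2,4)  (2,6)  (0,7)  (7,12)  (11,13)  (14,15)
take (0,2); take (2,4); take (7,12); take (14,15).
Selected 4 talks.

4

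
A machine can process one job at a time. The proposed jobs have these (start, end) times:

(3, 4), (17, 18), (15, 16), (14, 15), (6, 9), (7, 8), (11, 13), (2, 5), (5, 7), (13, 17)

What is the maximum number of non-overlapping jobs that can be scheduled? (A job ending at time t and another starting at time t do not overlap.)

7

Sorted by end: (3,4)  (2,5)  (5,7)  (7,8)  (6,9)  (11,13)  (14,15)  (15,16)  (13,17)  (17,18)
take (3,4); take (5,7); take (7,8); take (11,13); take (14,15); take (15,16); take (17,18).
Selected 7 jobs.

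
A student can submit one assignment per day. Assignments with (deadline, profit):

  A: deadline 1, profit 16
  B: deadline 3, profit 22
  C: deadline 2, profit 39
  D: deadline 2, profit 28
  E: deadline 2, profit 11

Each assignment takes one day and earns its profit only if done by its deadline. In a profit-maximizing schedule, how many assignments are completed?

By profit: C(d2,39), D(d2,28), B(d3,22), A(d1,16), E(d2,11)
C→slot 2; D→slot 1; B→slot 3; A skipped; E skipped.
3 of 5 scheduled.

3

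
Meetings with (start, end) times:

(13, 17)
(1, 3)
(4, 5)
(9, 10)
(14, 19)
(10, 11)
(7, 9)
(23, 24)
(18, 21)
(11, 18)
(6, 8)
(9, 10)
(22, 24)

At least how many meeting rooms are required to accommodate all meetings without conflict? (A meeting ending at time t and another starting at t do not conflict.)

3

starts: [1, 4, 6, 7, 9, 9, 10, 11, 13, 14, 18, 22, 23]
ends:   [3, 5, 8, 9, 10, 10, 11, 17, 18, 19, 21, 24, 24]
s1→1 e3→0 s4→1 e5→0 s6→1 s7→2 e8→1 e9→0 s9→1 s9→2 e10→1 e10→0 s10→1 e11→0 s11→1 s13→2 s14→3  — peak 3.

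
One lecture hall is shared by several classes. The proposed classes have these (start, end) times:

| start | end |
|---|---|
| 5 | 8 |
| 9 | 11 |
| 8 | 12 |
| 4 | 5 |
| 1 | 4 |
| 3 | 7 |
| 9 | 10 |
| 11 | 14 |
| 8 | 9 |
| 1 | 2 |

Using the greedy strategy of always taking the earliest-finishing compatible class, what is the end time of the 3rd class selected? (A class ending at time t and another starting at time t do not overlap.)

Sorted by end: (1,2)  (1,4)  (4,5)  (3,7)  (5,8)  (8,9)  (9,10)  (9,11)  (8,12)  (11,14)
take (1,2); take (4,5); take (5,8); take (8,9); take (9,10); skip (9,11); skip (8,12); take (11,14).
Selected: (1,2) (4,5) (5,8) (8,9) (9,10) (11,14)

8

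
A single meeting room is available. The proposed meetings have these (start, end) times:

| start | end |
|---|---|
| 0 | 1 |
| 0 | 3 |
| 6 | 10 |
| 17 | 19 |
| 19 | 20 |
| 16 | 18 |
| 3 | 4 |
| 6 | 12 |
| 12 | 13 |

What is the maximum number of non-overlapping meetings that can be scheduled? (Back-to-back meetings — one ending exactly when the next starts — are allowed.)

6

By end time: (0,1), (0,3), (3,4), (6,10), (6,12), (12,13), (16,18), (17,19), (19,20).
Pick (0,1); next start ≥ 1 → (3,4); next start ≥ 4 → (6,10); next start ≥ 10 → (12,13); next start ≥ 13 → (16,18); next start ≥ 18 → (19,20).
Selected 6 meetings.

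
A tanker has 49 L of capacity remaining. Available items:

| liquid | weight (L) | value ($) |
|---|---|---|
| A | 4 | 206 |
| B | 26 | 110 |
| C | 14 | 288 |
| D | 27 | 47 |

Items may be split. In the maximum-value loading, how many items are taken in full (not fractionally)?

3

Order: A (206/4=51.50) > C (288/14=20.57) > B (110/26=4.23) > D (47/27=1.74)
Fill: take A (4 @ 206) → take C (14 @ 288) → take B (26 @ 110) → take 5/27 of D → 8.70; 49/49 used.
3 item(s) taken whole; one partial (take 5/27 of D).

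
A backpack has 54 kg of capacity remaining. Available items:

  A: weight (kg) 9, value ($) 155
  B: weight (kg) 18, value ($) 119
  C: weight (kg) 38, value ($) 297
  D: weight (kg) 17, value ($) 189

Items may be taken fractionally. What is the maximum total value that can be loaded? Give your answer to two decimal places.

562.84

Sort by value per unit weight and fill in that order.
Order: A (155/9=17.22) > D (189/17=11.12) > C (297/38=7.82) > B (119/18=6.61)
Fill: take A (9 @ 155) → take D (17 @ 189) → take 28/38 of C → 218.84; 54/54 used.
Total value = 562.84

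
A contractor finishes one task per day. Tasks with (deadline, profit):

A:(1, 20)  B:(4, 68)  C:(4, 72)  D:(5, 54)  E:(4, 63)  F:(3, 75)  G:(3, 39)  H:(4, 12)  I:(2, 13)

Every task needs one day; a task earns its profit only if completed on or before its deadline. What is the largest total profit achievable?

Sort by profit descending; place each in the latest free slot ≤ its deadline.
Profit order: F=75 C=72 B=68 E=63 D=54 G=39 A=20 I=13 H=12
Assign: F→slot 3, C→slot 4, B→slot 2, E→slot 1, D→slot 5, G skipped, A skipped, I skipped, H skipped.
Slots: [1:E] [2:B] [3:F] [4:C] [5:D]
Profit = 63 + 68 + 75 + 72 + 54 = 332

332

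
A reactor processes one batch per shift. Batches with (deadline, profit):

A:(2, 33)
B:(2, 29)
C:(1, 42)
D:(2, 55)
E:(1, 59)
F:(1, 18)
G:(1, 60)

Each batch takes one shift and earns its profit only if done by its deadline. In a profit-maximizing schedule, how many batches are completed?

By profit: G(d1,60), E(d1,59), D(d2,55), C(d1,42), A(d2,33), B(d2,29), F(d1,18)
G→slot 1; E skipped; D→slot 2; C skipped; A skipped; B skipped; F skipped.
2 of 7 scheduled.

2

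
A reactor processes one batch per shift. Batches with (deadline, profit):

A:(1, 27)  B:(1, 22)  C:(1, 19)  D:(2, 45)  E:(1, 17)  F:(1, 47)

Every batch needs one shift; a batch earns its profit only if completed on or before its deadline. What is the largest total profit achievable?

By profit: F(d1,47), D(d2,45), A(d1,27), B(d1,22), C(d1,19), E(d1,17)
F→slot 1; D→slot 2; A skipped; B skipped; C skipped; E skipped.
Profit = 47 + 45 = 92

92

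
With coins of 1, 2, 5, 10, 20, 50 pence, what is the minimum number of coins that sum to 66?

4

Use the largest denomination that fits, subtract, and repeat.
66 = 1×50 + 1×10 + 1×5 + 1×1
Total coins = 1 + 1 + 1 + 1 = 4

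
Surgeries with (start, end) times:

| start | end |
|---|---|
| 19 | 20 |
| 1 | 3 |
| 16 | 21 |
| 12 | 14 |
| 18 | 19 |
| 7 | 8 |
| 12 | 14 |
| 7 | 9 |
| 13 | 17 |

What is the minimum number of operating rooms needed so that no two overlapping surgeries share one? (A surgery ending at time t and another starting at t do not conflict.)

3

starts: [1, 7, 7, 12, 12, 13, 16, 18, 19]
ends:   [3, 8, 9, 14, 14, 17, 19, 20, 21]
s1→1 e3→0 s7→1 s7→2 e8→1 e9→0 s12→1 s12→2 s13→3  — peak 3.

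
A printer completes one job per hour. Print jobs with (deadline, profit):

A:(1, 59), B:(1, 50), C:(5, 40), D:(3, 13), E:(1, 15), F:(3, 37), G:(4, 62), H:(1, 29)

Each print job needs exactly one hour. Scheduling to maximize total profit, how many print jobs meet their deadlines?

Take jobs in profit order; each goes to the latest open slot no later than its deadline.
By profit: G(d4,62), A(d1,59), B(d1,50), C(d5,40), F(d3,37), H(d1,29), E(d1,15), D(d3,13)
G→slot 4; A→slot 1; B skipped; C→slot 5; F→slot 3; H skipped; E skipped; D→slot 2.
5 of 8 scheduled.

5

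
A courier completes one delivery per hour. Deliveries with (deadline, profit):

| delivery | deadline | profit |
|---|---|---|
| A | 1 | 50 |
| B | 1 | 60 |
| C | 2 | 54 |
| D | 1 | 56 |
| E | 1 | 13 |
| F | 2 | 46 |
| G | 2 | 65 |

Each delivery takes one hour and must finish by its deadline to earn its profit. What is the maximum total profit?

Sort by profit descending; place each in the latest free slot ≤ its deadline.
By profit: G(d2,65), B(d1,60), D(d1,56), C(d2,54), A(d1,50), F(d2,46), E(d1,13)
G→slot 2; B→slot 1; D skipped; C skipped; A skipped; F skipped; E skipped.
Profit = 60 + 65 = 125

125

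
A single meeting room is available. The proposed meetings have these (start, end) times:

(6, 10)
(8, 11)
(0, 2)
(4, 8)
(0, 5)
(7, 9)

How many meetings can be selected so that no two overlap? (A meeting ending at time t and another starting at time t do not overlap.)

Sorted by end: (0,2)  (0,5)  (4,8)  (7,9)  (6,10)  (8,11)
take (0,2); skip (0,5); take (4,8); skip (7,9); take (8,11).
Selected 3 meetings.

3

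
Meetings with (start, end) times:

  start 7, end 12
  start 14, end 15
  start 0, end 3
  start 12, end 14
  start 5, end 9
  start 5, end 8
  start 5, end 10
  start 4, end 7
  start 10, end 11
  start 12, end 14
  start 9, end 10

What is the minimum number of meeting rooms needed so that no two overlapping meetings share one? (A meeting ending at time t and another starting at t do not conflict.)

The answer is the maximum number of intervals overlapping at any instant.
Events (time:±→running): 0:+→1 3:-→0 4:+→1 5:+→2 5:+→3 5:+→4 … peak 4.

4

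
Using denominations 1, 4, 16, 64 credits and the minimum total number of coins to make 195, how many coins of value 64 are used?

195 − 3×64→3 − 3×1→0
Count of 64: 3

3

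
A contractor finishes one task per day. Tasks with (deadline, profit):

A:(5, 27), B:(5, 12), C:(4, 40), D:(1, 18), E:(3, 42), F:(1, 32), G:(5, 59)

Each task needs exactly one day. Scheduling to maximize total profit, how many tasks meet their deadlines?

5

Take jobs in profit order; each goes to the latest open slot no later than its deadline.
Profit order: G=59 E=42 C=40 F=32 A=27 D=18 B=12
Assign: G→slot 5, E→slot 3, C→slot 4, F→slot 1, A→slot 2, D skipped, B skipped.
Slots: [1:F] [2:A] [3:E] [4:C] [5:G]
5 of 7 scheduled.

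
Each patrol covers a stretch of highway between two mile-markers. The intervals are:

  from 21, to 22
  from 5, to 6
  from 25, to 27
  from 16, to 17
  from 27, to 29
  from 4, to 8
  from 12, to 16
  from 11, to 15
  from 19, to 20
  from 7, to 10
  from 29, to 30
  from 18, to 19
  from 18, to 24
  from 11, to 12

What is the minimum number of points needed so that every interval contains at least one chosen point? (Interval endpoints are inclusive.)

8

Sort by right endpoint; whenever an interval is uncovered, place a point at its right end.
Sorted: [5,6] [4,8] [7,10] [11,12] [11,15] [12,16] [16,17] [18,19] [19,20] [21,22] [18,24] [25,27] [27,29] [29,30]
{[5,6],[4,8]} hit by 6; {[7,10]} hit by 10; {[11,12],[11,15],[12,16]} hit by 12; {[16,17]} hit by 17; {[18,19],[19,20]} hit by 19; {[21,22],[18,24]} hit by 22; {[25,27],[27,29]} hit by 27; {[29,30]} hit by 30.
Points: 6, 10, 12, 17, 19, 22, 27, 30 (8 total).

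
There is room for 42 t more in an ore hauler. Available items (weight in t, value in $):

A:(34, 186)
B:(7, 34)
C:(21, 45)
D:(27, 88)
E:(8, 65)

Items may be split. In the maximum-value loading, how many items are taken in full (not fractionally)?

Greedy by value/weight ratio, highest first.
Ratios (sorted): E 8.12, A 5.47, B 4.86, D 3.26, C 2.14
take E (8 @ 65); take A (34 @ 186). Capacity used 42/42.
2 item(s) taken whole.

2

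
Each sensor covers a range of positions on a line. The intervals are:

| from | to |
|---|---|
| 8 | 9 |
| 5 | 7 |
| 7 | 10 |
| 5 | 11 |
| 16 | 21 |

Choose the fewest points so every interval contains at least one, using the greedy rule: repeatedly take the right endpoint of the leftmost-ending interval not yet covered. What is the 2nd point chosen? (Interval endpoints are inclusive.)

9

Process intervals by earliest right end; each time one isn't hit yet, stab at its right endpoint.
Sorted: [5,7] [8,9] [7,10] [5,11] [16,21]
{[5,7]} hit by 7; {[8,9],[7,10],[5,11]} hit by 9; {[16,21]} hit by 21.
Points: 7, 9, 21 (3 total).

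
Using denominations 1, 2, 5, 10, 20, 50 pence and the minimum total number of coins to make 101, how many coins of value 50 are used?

Greedy: take as many of the largest coin as possible, then repeat with the remainder.
101 = 2×50 + 1×1
Count of 50: 2

2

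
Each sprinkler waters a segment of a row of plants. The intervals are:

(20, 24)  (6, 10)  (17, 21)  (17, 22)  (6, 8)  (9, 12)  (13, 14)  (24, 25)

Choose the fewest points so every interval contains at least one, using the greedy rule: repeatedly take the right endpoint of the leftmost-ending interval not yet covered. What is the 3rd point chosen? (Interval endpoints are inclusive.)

14

Sorted: [6,8] [6,10] [9,12] [13,14] [17,21] [17,22] [20,24] [24,25]
{[6,8],[6,10]} hit by 8; {[9,12]} hit by 12; {[13,14]} hit by 14; {[17,21],[17,22],[20,24]} hit by 21; {[24,25]} hit by 25.
Points: 8, 12, 14, 21, 25 (5 total).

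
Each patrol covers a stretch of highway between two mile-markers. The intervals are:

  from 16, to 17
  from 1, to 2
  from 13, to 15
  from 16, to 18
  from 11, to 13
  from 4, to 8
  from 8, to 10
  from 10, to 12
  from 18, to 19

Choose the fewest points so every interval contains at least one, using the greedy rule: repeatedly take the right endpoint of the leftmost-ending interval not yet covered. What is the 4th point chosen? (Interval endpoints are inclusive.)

15

Sort by right endpoint; whenever an interval is uncovered, place a point at its right end.
Sorted: [1,2] [4,8] [8,10] [10,12] [11,13] [13,15] [16,17] [16,18] [18,19]
{[1,2]} hit by 2; {[4,8],[8,10]} hit by 8; {[10,12],[11,13]} hit by 12; {[13,15]} hit by 15; {[16,17],[16,18]} hit by 17; {[18,19]} hit by 19.
Points: 2, 8, 12, 15, 17, 19 (6 total).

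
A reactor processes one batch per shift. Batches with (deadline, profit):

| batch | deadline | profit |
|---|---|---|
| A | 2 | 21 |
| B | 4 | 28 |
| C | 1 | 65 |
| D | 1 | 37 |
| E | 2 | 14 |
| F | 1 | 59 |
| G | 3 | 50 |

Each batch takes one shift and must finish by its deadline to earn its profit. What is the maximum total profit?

By profit: C(d1,65), F(d1,59), G(d3,50), D(d1,37), B(d4,28), A(d2,21), E(d2,14)
C→slot 1; F skipped; G→slot 3; D skipped; B→slot 4; A→slot 2; E skipped.
Profit = 65 + 21 + 50 + 28 = 164

164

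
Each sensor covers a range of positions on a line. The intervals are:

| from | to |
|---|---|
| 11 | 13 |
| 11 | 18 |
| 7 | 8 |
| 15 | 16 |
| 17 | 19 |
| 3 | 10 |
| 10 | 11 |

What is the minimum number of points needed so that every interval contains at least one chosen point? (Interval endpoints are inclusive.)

4

Sorted: [7,8] [3,10] [10,11] [11,13] [15,16] [11,18] [17,19]
{[7,8],[3,10]} hit by 8; {[10,11],[11,13]} hit by 11; {[15,16],[11,18]} hit by 16; {[17,19]} hit by 19.
Points: 8, 11, 16, 19 (4 total).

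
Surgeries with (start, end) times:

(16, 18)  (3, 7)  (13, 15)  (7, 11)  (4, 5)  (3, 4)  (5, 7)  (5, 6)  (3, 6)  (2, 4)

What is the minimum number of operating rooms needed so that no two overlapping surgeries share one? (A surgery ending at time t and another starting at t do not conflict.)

4

Count concurrent intervals with a sweep; the peak is the room count.
Events (time:±→running): 2:+→1 3:+→2 3:+→3 3:+→4 … peak 4.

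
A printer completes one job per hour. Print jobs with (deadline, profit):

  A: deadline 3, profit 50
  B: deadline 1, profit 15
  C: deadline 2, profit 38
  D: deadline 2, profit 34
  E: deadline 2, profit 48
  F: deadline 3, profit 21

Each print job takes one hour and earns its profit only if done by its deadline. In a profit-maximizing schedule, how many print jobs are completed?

Profit order: A=50 E=48 C=38 D=34 F=21 B=15
Assign: A→slot 3, E→slot 2, C→slot 1, D skipped, F skipped, B skipped.
Slots: [1:C] [2:E] [3:A]
3 of 6 scheduled.

3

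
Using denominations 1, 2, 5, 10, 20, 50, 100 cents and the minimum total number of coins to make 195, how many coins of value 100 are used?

1

195 − 1×100→95 − 1×50→45 − 2×20→5 − 1×5→0
Count of 100: 1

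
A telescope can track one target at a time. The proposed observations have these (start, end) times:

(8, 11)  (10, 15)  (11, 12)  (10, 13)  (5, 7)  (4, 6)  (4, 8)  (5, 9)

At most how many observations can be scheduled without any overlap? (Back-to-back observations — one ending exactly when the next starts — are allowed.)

Sorted by end: (4,6)  (5,7)  (4,8)  (5,9)  (8,11)  (11,12)  (10,13)  (10,15)
take (4,6); skip (5,7); take (8,11); take (11,12); skip (10,13).
Selected 3 observations.

3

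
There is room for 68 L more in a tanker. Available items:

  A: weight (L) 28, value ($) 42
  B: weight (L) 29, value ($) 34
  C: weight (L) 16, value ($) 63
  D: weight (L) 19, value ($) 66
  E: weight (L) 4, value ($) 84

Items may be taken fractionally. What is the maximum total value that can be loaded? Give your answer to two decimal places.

256.17

Order: E (84/4=21.00) > C (63/16=3.94) > D (66/19=3.47) > A (42/28=1.50) > B (34/29=1.17)
Fill: take E (4 @ 84) → take C (16 @ 63) → take D (19 @ 66) → take A (28 @ 42) → take 1/29 of B → 1.17; 68/68 used.
Total value = 256.17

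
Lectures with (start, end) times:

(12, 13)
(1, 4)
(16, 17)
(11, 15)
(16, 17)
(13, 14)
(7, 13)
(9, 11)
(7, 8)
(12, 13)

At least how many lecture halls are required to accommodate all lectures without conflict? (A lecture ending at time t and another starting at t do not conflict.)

The answer is the maximum number of intervals overlapping at any instant.
Events (time:±→running): 1:+→1 4:-→0 7:+→1 7:+→2 8:-→1 9:+→2 11:-→1 11:+→2 12:+→3 12:+→4 … peak 4.

4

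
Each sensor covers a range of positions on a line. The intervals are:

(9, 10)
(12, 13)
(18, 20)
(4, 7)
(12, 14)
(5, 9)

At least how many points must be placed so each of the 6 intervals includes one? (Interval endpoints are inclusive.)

By right end: [4,7]  [5,9]  [9,10]  [12,13]  [12,14]  [18,20]
[4,7] uncovered → point at 7; [9,10] uncovered → point at 10; [12,13] uncovered → point at 13; [18,20] uncovered → point at 20.
Points: 7, 10, 13, 20 (4 total).

4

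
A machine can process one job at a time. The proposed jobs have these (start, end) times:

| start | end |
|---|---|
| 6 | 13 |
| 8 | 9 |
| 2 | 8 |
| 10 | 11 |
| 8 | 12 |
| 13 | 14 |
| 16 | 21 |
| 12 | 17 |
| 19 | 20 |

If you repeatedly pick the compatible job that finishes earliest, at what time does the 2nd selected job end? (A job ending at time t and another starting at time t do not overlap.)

9

By end time: (2,8), (8,9), (10,11), (8,12), (6,13), (13,14), (12,17), (19,20), (16,21).
Pick (2,8); next start ≥ 8 → (8,9); next start ≥ 9 → (10,11); next start ≥ 11 → (13,14); next start ≥ 14 → (19,20).
Selected: (2,8) (8,9) (10,11) (13,14) (19,20)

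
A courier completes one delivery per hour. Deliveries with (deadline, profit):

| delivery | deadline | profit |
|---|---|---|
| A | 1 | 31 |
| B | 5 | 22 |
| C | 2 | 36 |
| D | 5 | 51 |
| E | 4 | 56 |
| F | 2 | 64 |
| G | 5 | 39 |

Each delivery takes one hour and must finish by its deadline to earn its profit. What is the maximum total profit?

246

By profit: F(d2,64), E(d4,56), D(d5,51), G(d5,39), C(d2,36), A(d1,31), B(d5,22)
F→slot 2; E→slot 4; D→slot 5; G→slot 3; C→slot 1; A skipped; B skipped.
Profit = 36 + 64 + 39 + 56 + 51 = 246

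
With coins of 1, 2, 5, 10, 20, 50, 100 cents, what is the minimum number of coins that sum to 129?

Use the largest denomination that fits, subtract, and repeat.
129 − 1×100→29 − 1×20→9 − 1×5→4 − 2×2→0
Total coins = 1 + 1 + 1 + 2 = 5

5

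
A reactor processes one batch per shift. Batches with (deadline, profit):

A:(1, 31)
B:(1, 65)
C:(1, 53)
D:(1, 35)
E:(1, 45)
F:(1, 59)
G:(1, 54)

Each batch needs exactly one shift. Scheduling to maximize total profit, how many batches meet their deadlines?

Sort by profit descending; place each in the latest free slot ≤ its deadline.
Profit order: B=65 F=59 G=54 C=53 E=45 D=35 A=31
Assign: B→slot 1, F skipped, G skipped, C skipped, E skipped, D skipped, A skipped.
Slots: [1:B]
1 of 7 scheduled.

1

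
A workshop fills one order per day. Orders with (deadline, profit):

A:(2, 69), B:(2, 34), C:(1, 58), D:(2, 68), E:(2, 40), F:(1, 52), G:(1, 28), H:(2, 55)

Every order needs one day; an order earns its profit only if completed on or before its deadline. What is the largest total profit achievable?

137

Sort by profit descending; place each in the latest free slot ≤ its deadline.
By profit: A(d2,69), D(d2,68), C(d1,58), H(d2,55), F(d1,52), E(d2,40), B(d2,34), G(d1,28)
A→slot 2; D→slot 1; C skipped; H skipped; F skipped; E skipped; B skipped; G skipped.
Profit = 68 + 69 = 137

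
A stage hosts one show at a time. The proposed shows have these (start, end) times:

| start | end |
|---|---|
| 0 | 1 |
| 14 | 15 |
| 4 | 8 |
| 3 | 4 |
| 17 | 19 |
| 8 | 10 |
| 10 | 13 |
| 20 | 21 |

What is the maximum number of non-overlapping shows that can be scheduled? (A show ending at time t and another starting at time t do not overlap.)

8

Sort by end time and greedily take each interval whose start is ≥ the last chosen end.
By end time: (0,1), (3,4), (4,8), (8,10), (10,13), (14,15), (17,19), (20,21).
Pick (0,1); next start ≥ 1 → (3,4); next start ≥ 4 → (4,8); next start ≥ 8 → (8,10); next start ≥ 10 → (10,13); next start ≥ 13 → (14,15); next start ≥ 15 → (17,19); next start ≥ 19 → (20,21).
Selected 8 shows.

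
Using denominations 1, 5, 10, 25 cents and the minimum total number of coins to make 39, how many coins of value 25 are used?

1

Use the largest denomination that fits, subtract, and repeat.
39 − 1×25→14 − 1×10→4 − 4×1→0
Count of 25: 1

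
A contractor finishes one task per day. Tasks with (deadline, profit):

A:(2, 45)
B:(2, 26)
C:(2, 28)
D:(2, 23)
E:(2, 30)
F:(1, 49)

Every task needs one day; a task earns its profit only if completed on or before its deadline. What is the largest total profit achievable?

94

Profit order: F=49 A=45 E=30 C=28 B=26 D=23
Assign: F→slot 1, A→slot 2, E skipped, C skipped, B skipped, D skipped.
Slots: [1:F] [2:A]
Profit = 49 + 45 = 94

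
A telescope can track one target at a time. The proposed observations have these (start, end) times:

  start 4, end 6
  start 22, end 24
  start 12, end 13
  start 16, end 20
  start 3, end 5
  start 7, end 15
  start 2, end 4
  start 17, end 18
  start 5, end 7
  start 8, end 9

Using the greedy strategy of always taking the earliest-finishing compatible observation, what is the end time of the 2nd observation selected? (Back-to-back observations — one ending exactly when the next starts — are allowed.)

6

By end time: (2,4), (3,5), (4,6), (5,7), (8,9), (12,13), (7,15), (17,18), (16,20), (22,24).
Pick (2,4); next start ≥ 4 → (4,6); next start ≥ 6 → (8,9); next start ≥ 9 → (12,13); next start ≥ 13 → (17,18); next start ≥ 18 → (22,24).
Selected: (2,4) (4,6) (8,9) (12,13) (17,18) (22,24)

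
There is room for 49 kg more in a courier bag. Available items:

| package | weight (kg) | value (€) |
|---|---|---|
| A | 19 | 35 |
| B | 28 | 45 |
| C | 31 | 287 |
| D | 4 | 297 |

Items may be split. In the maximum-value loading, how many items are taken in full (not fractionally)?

2

Order: D (297/4=74.25) > C (287/31=9.26) > A (35/19=1.84) > B (45/28=1.61)
Fill: take D (4 @ 297) → take C (31 @ 287) → take 14/19 of A → 25.79; 49/49 used.
2 item(s) taken whole; one partial (take 14/19 of A).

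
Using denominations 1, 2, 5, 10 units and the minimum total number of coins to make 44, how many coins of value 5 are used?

44 − 4×10→4 − 2×2→0
Count of 5: 0

0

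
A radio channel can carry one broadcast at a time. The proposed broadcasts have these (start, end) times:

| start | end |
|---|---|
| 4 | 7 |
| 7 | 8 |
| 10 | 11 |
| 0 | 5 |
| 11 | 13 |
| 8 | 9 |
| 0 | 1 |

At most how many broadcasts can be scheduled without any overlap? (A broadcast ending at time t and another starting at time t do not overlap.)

Greedy by earliest finish: after sorting by end time, pick each interval compatible with the last pick.
Sorted by end: (0,1)  (0,5)  (4,7)  (7,8)  (8,9)  (10,11)  (11,13)
take (0,1); skip (0,5); take (4,7); take (7,8); take (8,9); take (10,11); take (11,13).
Selected 6 broadcasts.

6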